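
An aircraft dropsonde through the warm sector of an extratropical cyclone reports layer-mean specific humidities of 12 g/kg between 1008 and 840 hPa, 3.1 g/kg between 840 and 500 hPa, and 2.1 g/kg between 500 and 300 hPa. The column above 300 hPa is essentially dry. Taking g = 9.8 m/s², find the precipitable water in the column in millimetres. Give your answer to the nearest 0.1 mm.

Precipitable water is the column-integrated vapour mass per unit area: PW = (1/g) Σ q̄ Δp, with q in kg/kg and Δp in Pa (1 kg/m² of water = 1 mm).
Layer 1008–840 hPa: Δp = 168 hPa = 16800 Pa, q̄ = 0.012 kg/kg → 0.012 × 16800 / 9.8 = 20.57 mm
Layer 840–500 hPa: Δp = 340 hPa = 34000 Pa, q̄ = 0.0031 kg/kg → 0.0031 × 34000 / 9.8 = 10.76 mm
Layer 500–300 hPa: Δp = 200 hPa = 20000 Pa, q̄ = 0.0021 kg/kg → 0.0021 × 20000 / 9.8 = 4.29 mm
PW = 20.57 + 10.76 + 4.29 = 35.62 ≈ 35.6 mm.

PW ≈ 35.6 mm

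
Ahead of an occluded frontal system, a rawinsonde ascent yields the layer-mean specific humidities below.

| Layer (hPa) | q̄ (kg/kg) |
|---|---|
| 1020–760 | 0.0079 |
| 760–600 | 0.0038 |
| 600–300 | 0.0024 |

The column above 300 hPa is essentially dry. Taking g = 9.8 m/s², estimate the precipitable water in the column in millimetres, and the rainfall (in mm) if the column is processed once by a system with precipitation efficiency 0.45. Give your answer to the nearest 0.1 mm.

Precipitable water is the column-integrated vapour mass per unit area: PW = (1/g) Σ q̄ Δp, with q in kg/kg and Δp in Pa (1 kg/m² of water = 1 mm).
Layer 1020–760 hPa: Δp = 260 hPa = 26000 Pa, q̄ = 0.0079 kg/kg → 0.0079 × 26000 / 9.8 = 20.96 mm
Layer 760–600 hPa: Δp = 160 hPa = 16000 Pa, q̄ = 0.0038 kg/kg → 0.0038 × 16000 / 9.8 = 6.20 mm
Layer 600–300 hPa: Δp = 300 hPa = 30000 Pa, q̄ = 0.0024 kg/kg → 0.0024 × 30000 / 9.8 = 7.35 mm
PW = 20.96 + 6.20 + 7.35 = 34.51 ≈ 34.5 mm.
Rainfall = ε × PW = 0.45 × 34.5 = 15.5 mm.

PW ≈ 34.5 mm; rainfall ≈ 15.5 mm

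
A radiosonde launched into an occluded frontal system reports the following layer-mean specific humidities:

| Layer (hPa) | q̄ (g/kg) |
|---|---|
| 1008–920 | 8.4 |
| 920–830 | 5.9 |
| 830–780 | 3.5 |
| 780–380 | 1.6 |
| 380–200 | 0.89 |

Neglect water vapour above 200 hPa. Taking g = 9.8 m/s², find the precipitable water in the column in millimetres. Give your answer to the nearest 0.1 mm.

Precipitable water is the column-integrated vapour mass per unit area: PW = (1/g) Σ q̄ Δp, with q in kg/kg and Δp in Pa (1 kg/m² of water = 1 mm).
Layer 1008–920 hPa: Δp = 88 hPa = 8800 Pa, q̄ = 0.0084 kg/kg → 0.0084 × 8800 / 9.8 = 7.54 mm
Layer 920–830 hPa: Δp = 90 hPa = 9000 Pa, q̄ = 0.0059 kg/kg → 0.0059 × 9000 / 9.8 = 5.42 mm
Layer 830–780 hPa: Δp = 50 hPa = 5000 Pa, q̄ = 0.0035 kg/kg → 0.0035 × 5000 / 9.8 = 1.79 mm
Layer 780–380 hPa: Δp = 400 hPa = 40000 Pa, q̄ = 0.0016 kg/kg → 0.0016 × 40000 / 9.8 = 6.53 mm
Layer 380–200 hPa: Δp = 180 hPa = 18000 Pa, q̄ = 0.00089 kg/kg → 0.00089 × 18000 / 9.8 = 1.63 mm
PW = 7.54 + 5.42 + 1.79 + 6.53 + 1.63 = 22.91 ≈ 22.9 mm.

PW ≈ 22.9 mm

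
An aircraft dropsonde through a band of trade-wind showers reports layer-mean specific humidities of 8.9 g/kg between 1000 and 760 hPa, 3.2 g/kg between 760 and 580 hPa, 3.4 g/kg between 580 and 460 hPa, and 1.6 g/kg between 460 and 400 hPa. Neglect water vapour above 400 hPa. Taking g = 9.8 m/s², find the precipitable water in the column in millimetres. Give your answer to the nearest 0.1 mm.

PW ≈ 32.8 mm

Precipitable water is the column-integrated vapour mass per unit area: PW = (1/g) Σ q̄ Δp, with q in kg/kg and Δp in Pa (1 kg/m² of water = 1 mm).
Layer 1000–760 hPa: Δp = 240 hPa = 24000 Pa, q̄ = 0.0089 kg/kg → 0.0089 × 24000 / 9.8 = 21.80 mm
Layer 760–580 hPa: Δp = 180 hPa = 18000 Pa, q̄ = 0.0032 kg/kg → 0.0032 × 18000 / 9.8 = 5.88 mm
Layer 580–460 hPa: Δp = 120 hPa = 12000 Pa, q̄ = 0.0034 kg/kg → 0.0034 × 12000 / 9.8 = 4.16 mm
Layer 460–400 hPa: Δp = 60 hPa = 6000 Pa, q̄ = 0.0016 kg/kg → 0.0016 × 6000 / 9.8 = 0.98 mm
PW = 21.80 + 5.88 + 4.16 + 0.98 = 32.82 ≈ 32.8 mm.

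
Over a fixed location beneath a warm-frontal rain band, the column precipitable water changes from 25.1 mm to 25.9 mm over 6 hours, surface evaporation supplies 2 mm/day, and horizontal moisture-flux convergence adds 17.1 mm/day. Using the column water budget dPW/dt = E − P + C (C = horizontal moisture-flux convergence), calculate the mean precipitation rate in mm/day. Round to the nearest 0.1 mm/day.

P ≈ 15.9 mm/day

dPW/dt = (25.9 − 25.1) mm / (6/24 day) = +3.200 mm/day.
P = E + C − dPW/dt = 2 + (17.1) − (+3.200) = 15.9 mm/day.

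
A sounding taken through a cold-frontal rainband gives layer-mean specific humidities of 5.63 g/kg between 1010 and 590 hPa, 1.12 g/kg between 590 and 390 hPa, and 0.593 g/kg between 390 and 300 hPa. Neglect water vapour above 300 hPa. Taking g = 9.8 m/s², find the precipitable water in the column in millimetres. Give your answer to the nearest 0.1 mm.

PW ≈ 27.0 mm

Precipitable water is the column-integrated vapour mass per unit area: PW = (1/g) Σ q̄ Δp, with q in kg/kg and Δp in Pa (1 kg/m² of water = 1 mm).
Layer 1010–590 hPa: Δp = 420 hPa = 42000 Pa, q̄ = 0.00563 kg/kg → 0.00563 × 42000 / 9.8 = 24.13 mm
Layer 590–390 hPa: Δp = 200 hPa = 20000 Pa, q̄ = 0.00112 kg/kg → 0.00112 × 20000 / 9.8 = 2.29 mm
Layer 390–300 hPa: Δp = 90 hPa = 9000 Pa, q̄ = 0.000593 kg/kg → 0.000593 × 9000 / 9.8 = 0.54 mm
PW = 24.13 + 2.29 + 0.54 = 26.96 ≈ 27.0 mm.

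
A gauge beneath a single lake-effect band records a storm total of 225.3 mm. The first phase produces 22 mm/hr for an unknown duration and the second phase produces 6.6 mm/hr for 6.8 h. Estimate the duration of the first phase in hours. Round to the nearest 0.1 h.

Known phases: 6.6 × 6.8 = 44.88 mm.
Remaining depth = 225.3 − 44.88 = 180.42 mm.
Duration = 180.42 / 22 = 8.2 h.

duration ≈ 8.2 h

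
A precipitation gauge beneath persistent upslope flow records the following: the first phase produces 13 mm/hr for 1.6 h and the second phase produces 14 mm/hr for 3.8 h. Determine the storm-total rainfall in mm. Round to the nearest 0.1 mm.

Total = Σ Rᵢ Δtᵢ = 13 × 1.6 + 14 × 3.8
      = 20.8 + 53.2 = 74.0 mm.

total ≈ 74.0 mm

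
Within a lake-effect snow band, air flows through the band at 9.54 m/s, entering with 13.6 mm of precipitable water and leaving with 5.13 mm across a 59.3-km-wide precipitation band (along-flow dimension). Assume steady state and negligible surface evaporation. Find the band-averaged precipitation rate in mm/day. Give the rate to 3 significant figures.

R ≈ 118 mm/day

Column moisture flux per unit crosswind length is F = V × PW.
Inflow: F_in = 9.54 × 13.6 = 129.744 mm·m/s
Outflow: F_out = 9.54 × 5.13 = 48.9402 mm·m/s
Steady-state rate R = (F_in − F_out)/L = (129.744 − 48.9402) / 59300 m = 1.363e-03 mm/s.
R = 1.363e-03 × 3600 × 24 = 118 mm/day.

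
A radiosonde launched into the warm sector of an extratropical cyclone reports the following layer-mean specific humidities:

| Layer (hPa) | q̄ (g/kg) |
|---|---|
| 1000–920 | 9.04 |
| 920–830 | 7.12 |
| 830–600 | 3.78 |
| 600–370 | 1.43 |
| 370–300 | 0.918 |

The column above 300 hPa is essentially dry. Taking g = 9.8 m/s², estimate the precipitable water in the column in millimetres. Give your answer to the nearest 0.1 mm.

PW ≈ 26.8 mm

Precipitable water is the column-integrated vapour mass per unit area: PW = (1/g) Σ q̄ Δp, with q in kg/kg and Δp in Pa (1 kg/m² of water = 1 mm).
Layer 1000–920 hPa: Δp = 80 hPa = 8000 Pa, q̄ = 0.00904 kg/kg → 0.00904 × 8000 / 9.8 = 7.38 mm
Layer 920–830 hPa: Δp = 90 hPa = 9000 Pa, q̄ = 0.00712 kg/kg → 0.00712 × 9000 / 9.8 = 6.54 mm
Layer 830–600 hPa: Δp = 230 hPa = 23000 Pa, q̄ = 0.00378 kg/kg → 0.00378 × 23000 / 9.8 = 8.87 mm
Layer 600–370 hPa: Δp = 230 hPa = 23000 Pa, q̄ = 0.00143 kg/kg → 0.00143 × 23000 / 9.8 = 3.36 mm
Layer 370–300 hPa: Δp = 70 hPa = 7000 Pa, q̄ = 0.000918 kg/kg → 0.000918 × 7000 / 9.8 = 0.66 mm
PW = 7.38 + 6.54 + 8.87 + 3.36 + 0.66 = 26.81 ≈ 26.8 mm.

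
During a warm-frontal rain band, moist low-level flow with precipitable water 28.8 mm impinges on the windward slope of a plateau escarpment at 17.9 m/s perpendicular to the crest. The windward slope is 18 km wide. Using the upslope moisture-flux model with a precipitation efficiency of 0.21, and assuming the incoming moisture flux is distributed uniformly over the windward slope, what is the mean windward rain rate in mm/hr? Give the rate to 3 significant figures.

R ≈ 21.7 mm/hr

Incoming column moisture flux per unit ridge length: F = V × PW = 17.9 × 28.8 = 515.52 mm·m/s.
Spread over the 18 km slope with efficiency ε = 0.21: R = ε·F/W = 0.21 × 515.52 / 18000 m = 6.014e-03 mm/s.
R = 6.014e-03 × 3600 = 21.7 mm/hr.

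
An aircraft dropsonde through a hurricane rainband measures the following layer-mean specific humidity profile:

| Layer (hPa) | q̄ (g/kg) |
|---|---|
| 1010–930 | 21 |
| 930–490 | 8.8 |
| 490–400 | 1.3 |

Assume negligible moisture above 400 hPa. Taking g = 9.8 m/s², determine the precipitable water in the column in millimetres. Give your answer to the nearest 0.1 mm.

Precipitable water is the column-integrated vapour mass per unit area: PW = (1/g) Σ q̄ Δp, with q in kg/kg and Δp in Pa (1 kg/m² of water = 1 mm).
Layer 1010–930 hPa: Δp = 80 hPa = 8000 Pa, q̄ = 0.021 kg/kg → 0.021 × 8000 / 9.8 = 17.14 mm
Layer 930–490 hPa: Δp = 440 hPa = 44000 Pa, q̄ = 0.0088 kg/kg → 0.0088 × 44000 / 9.8 = 39.51 mm
Layer 490–400 hPa: Δp = 90 hPa = 9000 Pa, q̄ = 0.0013 kg/kg → 0.0013 × 9000 / 9.8 = 1.19 mm
PW = 17.14 + 39.51 + 1.19 = 57.84 ≈ 57.8 mm.

PW ≈ 57.8 mm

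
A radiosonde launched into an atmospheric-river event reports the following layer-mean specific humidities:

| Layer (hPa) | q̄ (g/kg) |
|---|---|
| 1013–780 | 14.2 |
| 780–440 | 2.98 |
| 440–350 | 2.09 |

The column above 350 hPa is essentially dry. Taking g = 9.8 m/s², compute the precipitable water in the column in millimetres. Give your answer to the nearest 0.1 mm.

Precipitable water is the column-integrated vapour mass per unit area: PW = (1/g) Σ q̄ Δp, with q in kg/kg and Δp in Pa (1 kg/m² of water = 1 mm).
Layer 1013–780 hPa: Δp = 233 hPa = 23300 Pa, q̄ = 0.0142 kg/kg → 0.0142 × 23300 / 9.8 = 33.76 mm
Layer 780–440 hPa: Δp = 340 hPa = 34000 Pa, q̄ = 0.00298 kg/kg → 0.00298 × 34000 / 9.8 = 10.34 mm
Layer 440–350 hPa: Δp = 90 hPa = 9000 Pa, q̄ = 0.00209 kg/kg → 0.00209 × 9000 / 9.8 = 1.92 mm
PW = 33.76 + 10.34 + 1.92 = 46.02 ≈ 46.0 mm.

PW ≈ 46.0 mm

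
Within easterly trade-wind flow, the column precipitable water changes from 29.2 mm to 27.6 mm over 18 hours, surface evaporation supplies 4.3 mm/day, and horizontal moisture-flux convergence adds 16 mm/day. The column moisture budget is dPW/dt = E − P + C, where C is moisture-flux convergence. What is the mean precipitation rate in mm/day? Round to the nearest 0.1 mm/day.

dPW/dt = (27.6 − 29.2) mm / (18/24 day) = -2.133 mm/day.
P = E + C − dPW/dt = 4.3 + (16) − (-2.133) = 22.4 mm/day.

P ≈ 22.4 mm/day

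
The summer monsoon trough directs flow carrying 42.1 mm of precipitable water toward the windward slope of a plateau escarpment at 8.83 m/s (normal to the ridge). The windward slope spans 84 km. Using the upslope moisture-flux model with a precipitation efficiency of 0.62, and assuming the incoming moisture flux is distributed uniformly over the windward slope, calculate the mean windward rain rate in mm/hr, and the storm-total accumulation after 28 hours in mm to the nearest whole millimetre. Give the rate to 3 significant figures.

R ≈ 9.88 mm/hr; total ≈ 277 mm

Incoming column moisture flux per unit ridge length: F = V × PW = 8.83 × 42.1 = 371.743 mm·m/s.
Spread over the 84 km slope with efficiency ε = 0.62: R = ε·F/W = 0.62 × 371.743 / 84000 m = 2.744e-03 mm/s.
R = 2.744e-03 × 3600 = 9.88 mm/hr.
Over 28 h: total = 9.88 × 28 = 276.64 ≈ 277 mm.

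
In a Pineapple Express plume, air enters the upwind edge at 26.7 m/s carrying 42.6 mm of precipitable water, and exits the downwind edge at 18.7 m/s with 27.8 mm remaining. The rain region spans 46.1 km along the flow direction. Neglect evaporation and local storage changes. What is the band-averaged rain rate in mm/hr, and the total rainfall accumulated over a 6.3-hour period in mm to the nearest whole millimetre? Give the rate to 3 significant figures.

R ≈ 48.2 mm/hr; total ≈ 304 mm

Column moisture flux per unit crosswind length is F = V × PW.
Inflow: F_in = 26.7 × 42.6 = 1137.42 mm·m/s
Outflow: F_out = 18.7 × 27.8 = 519.86 mm·m/s
Steady-state rate R = (F_in − F_out)/L = (1137.42 − 519.86) / 46100 m = 1.340e-02 mm/s.
R = 1.340e-02 × 3600 = 48.2 mm/hr.
Over 6.3 h: total = 48.2 × 6.3 = 303.66 ≈ 304 mm.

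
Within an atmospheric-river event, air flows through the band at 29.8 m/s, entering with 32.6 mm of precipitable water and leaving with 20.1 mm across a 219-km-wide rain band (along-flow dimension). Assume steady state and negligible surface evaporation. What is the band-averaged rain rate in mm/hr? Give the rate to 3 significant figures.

R ≈ 6.12 mm/hr

Column moisture flux per unit crosswind length is F = V × PW.
Inflow: F_in = 29.8 × 32.6 = 971.48 mm·m/s
Outflow: F_out = 29.8 × 20.1 = 598.98 mm·m/s
Steady-state rate R = (F_in − F_out)/L = (971.48 − 598.98) / 219000 m = 1.701e-03 mm/s.
R = 1.701e-03 × 3600 = 6.12 mm/hr.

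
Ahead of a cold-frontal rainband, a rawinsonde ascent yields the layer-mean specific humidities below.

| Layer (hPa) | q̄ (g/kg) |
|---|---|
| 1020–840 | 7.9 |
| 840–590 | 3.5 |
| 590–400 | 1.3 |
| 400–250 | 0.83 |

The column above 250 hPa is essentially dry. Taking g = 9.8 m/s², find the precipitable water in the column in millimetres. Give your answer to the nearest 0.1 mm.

Precipitable water is the column-integrated vapour mass per unit area: PW = (1/g) Σ q̄ Δp, with q in kg/kg and Δp in Pa (1 kg/m² of water = 1 mm).
Layer 1020–840 hPa: Δp = 180 hPa = 18000 Pa, q̄ = 0.0079 kg/kg → 0.0079 × 18000 / 9.8 = 14.51 mm
Layer 840–590 hPa: Δp = 250 hPa = 25000 Pa, q̄ = 0.0035 kg/kg → 0.0035 × 25000 / 9.8 = 8.93 mm
Layer 590–400 hPa: Δp = 190 hPa = 19000 Pa, q̄ = 0.0013 kg/kg → 0.0013 × 19000 / 9.8 = 2.52 mm
Layer 400–250 hPa: Δp = 150 hPa = 15000 Pa, q̄ = 0.00083 kg/kg → 0.00083 × 15000 / 9.8 = 1.27 mm
PW = 14.51 + 8.93 + 2.52 + 1.27 = 27.23 ≈ 27.2 mm.

PW ≈ 27.2 mm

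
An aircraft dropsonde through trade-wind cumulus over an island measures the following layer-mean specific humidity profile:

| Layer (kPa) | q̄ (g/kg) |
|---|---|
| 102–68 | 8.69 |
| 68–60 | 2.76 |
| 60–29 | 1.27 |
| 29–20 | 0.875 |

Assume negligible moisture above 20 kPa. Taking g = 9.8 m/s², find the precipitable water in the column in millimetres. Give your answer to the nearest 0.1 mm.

Precipitable water is the column-integrated vapour mass per unit area: PW = (1/g) Σ q̄ Δp, with q in kg/kg and Δp in Pa (1 kg/m² of water = 1 mm).
Layer 102–68 kPa: Δp = 340 hPa = 34000 Pa, q̄ = 0.00869 kg/kg → 0.00869 × 34000 / 9.8 = 30.15 mm
Layer 68–60 kPa: Δp = 80 hPa = 8000 Pa, q̄ = 0.00276 kg/kg → 0.00276 × 8000 / 9.8 = 2.25 mm
Layer 60–29 kPa: Δp = 310 hPa = 31000 Pa, q̄ = 0.00127 kg/kg → 0.00127 × 31000 / 9.8 = 4.02 mm
Layer 29–20 kPa: Δp = 90 hPa = 9000 Pa, q̄ = 0.000875 kg/kg → 0.000875 × 9000 / 9.8 = 0.80 mm
PW = 30.15 + 2.25 + 4.02 + 0.80 = 37.22 ≈ 37.2 mm.

PW ≈ 37.2 mm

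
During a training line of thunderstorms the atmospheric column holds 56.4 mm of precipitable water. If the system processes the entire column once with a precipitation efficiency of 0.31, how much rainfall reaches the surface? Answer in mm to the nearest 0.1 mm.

rainfall ≈ 17.5 mm

Rainfall = ε × PW = 0.31 × 56.4 = 17.5 mm.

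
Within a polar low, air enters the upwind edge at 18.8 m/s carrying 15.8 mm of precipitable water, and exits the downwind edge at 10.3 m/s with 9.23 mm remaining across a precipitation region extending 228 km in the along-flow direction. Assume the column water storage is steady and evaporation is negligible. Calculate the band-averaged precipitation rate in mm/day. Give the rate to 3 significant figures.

Column moisture flux per unit crosswind length is F = V × PW.
Inflow: F_in = 18.8 × 15.8 = 297.04 mm·m/s
Outflow: F_out = 10.3 × 9.23 = 95.069 mm·m/s
Steady-state rate R = (F_in − F_out)/L = (297.04 − 95.069) / 228000 m = 8.858e-04 mm/s.
R = 8.858e-04 × 3600 × 24 = 76.5 mm/day.

R ≈ 76.5 mm/day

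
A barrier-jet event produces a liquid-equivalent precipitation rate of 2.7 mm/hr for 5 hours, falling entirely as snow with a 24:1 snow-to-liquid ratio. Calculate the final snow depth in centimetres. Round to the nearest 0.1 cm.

snow depth ≈ 32.4 cm

Liquid-equivalent depth = 2.7 × 5 = 13.5 mm.
Snow depth = 13.5 mm × 24 = 324 mm = 32.4 cm.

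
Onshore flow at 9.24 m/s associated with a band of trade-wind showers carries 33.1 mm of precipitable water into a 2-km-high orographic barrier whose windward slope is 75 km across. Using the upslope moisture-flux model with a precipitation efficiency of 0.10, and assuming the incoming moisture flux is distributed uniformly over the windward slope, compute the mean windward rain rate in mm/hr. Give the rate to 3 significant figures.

R ≈ 1.47 mm/hr

Incoming column moisture flux per unit ridge length: F = V × PW = 9.24 × 33.1 = 305.844 mm·m/s.
Spread over the 75 km slope with efficiency ε = 0.10: R = ε·F/W = 0.10 × 305.844 / 75000 m = 4.078e-04 mm/s.
R = 4.078e-04 × 3600 = 1.47 mm/hr.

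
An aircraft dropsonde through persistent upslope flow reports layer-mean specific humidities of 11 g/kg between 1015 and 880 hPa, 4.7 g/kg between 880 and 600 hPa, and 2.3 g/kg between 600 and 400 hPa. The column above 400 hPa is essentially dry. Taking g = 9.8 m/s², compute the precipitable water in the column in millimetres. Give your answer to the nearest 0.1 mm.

PW ≈ 33.3 mm

Precipitable water is the column-integrated vapour mass per unit area: PW = (1/g) Σ q̄ Δp, with q in kg/kg and Δp in Pa (1 kg/m² of water = 1 mm).
Layer 1015–880 hPa: Δp = 135 hPa = 13500 Pa, q̄ = 0.011 kg/kg → 0.011 × 13500 / 9.8 = 15.15 mm
Layer 880–600 hPa: Δp = 280 hPa = 28000 Pa, q̄ = 0.0047 kg/kg → 0.0047 × 28000 / 9.8 = 13.43 mm
Layer 600–400 hPa: Δp = 200 hPa = 20000 Pa, q̄ = 0.0023 kg/kg → 0.0023 × 20000 / 9.8 = 4.69 mm
PW = 15.15 + 13.43 + 4.69 = 33.27 ≈ 33.3 mm.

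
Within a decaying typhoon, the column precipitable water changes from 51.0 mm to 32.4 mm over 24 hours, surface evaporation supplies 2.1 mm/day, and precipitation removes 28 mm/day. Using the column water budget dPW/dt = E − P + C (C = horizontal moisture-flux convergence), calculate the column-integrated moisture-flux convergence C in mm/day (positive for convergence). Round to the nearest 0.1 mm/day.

dPW/dt = (32.4 − 51.0) mm / (24/24 day) = -18.600 mm/day.
C = dPW/dt − E + P = (-18.600) − 2.1 + 28 = 7.3 mm/day.

C ≈ 7.3 mm/day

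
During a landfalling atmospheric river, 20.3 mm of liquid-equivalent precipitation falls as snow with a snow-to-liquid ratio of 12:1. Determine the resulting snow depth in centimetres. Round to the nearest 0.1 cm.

Snow depth = liquid × ratio = 20.3 mm × 12 = 243.6 mm = 24.4 cm.

snow depth ≈ 24.4 cm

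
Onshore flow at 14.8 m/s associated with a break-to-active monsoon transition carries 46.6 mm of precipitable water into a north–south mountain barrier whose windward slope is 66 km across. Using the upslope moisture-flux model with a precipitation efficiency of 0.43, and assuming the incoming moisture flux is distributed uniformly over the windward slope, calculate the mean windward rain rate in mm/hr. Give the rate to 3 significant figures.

Incoming column moisture flux per unit ridge length: F = V × PW = 14.8 × 46.6 = 689.68 mm·m/s.
Spread over the 66 km slope with efficiency ε = 0.43: R = ε·F/W = 0.43 × 689.68 / 66000 m = 4.493e-03 mm/s.
R = 4.493e-03 × 3600 = 16.2 mm/hr.

R ≈ 16.2 mm/hr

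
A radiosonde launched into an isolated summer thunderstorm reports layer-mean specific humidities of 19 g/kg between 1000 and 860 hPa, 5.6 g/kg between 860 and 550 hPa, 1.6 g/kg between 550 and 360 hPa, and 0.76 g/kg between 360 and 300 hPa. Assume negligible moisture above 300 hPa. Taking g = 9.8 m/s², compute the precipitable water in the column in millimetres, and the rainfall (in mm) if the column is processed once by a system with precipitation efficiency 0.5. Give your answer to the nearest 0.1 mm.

PW ≈ 48.4 mm; rainfall ≈ 24.2 mm

Precipitable water is the column-integrated vapour mass per unit area: PW = (1/g) Σ q̄ Δp, with q in kg/kg and Δp in Pa (1 kg/m² of water = 1 mm).
Layer 1000–860 hPa: Δp = 140 hPa = 14000 Pa, q̄ = 0.019 kg/kg → 0.019 × 14000 / 9.8 = 27.14 mm
Layer 860–550 hPa: Δp = 310 hPa = 31000 Pa, q̄ = 0.0056 kg/kg → 0.0056 × 31000 / 9.8 = 17.71 mm
Layer 550–360 hPa: Δp = 190 hPa = 19000 Pa, q̄ = 0.0016 kg/kg → 0.0016 × 19000 / 9.8 = 3.10 mm
Layer 360–300 hPa: Δp = 60 hPa = 6000 Pa, q̄ = 0.00076 kg/kg → 0.00076 × 6000 / 9.8 = 0.47 mm
PW = 27.14 + 17.71 + 3.10 + 0.47 = 48.42 ≈ 48.4 mm.
Rainfall = ε × PW = 0.5 × 48.4 = 24.2 mm.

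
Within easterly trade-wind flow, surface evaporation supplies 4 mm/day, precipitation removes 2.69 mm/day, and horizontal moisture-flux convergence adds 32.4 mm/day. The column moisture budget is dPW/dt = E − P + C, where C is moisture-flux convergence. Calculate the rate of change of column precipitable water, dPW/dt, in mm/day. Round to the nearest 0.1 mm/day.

dPW/dt ≈ 33.7 mm/day

dPW/dt = E − P + C = 4 − 2.69 + (32.4) = 33.7 mm/day.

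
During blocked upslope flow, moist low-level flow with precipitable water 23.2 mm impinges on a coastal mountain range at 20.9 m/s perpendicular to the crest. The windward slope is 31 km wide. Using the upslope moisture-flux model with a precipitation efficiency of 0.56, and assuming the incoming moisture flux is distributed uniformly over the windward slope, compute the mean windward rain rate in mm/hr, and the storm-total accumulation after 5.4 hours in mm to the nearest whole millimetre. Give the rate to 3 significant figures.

Incoming column moisture flux per unit ridge length: F = V × PW = 20.9 × 23.2 = 484.88 mm·m/s.
Spread over the 31 km slope with efficiency ε = 0.56: R = ε·F/W = 0.56 × 484.88 / 31000 m = 8.759e-03 mm/s.
R = 8.759e-03 × 3600 = 31.5 mm/hr.
Over 5.4 h: total = 31.5 × 5.4 = 170.1 ≈ 170 mm.

R ≈ 31.5 mm/hr; total ≈ 170 mm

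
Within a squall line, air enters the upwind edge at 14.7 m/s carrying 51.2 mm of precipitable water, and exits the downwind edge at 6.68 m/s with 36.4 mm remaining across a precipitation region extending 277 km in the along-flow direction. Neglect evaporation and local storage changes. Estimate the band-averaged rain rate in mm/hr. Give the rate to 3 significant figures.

Column moisture flux per unit crosswind length is F = V × PW.
Inflow: F_in = 14.7 × 51.2 = 752.64 mm·m/s
Outflow: F_out = 6.68 × 36.4 = 243.152 mm·m/s
Steady-state rate R = (F_in − F_out)/L = (752.64 − 243.152) / 277000 m = 1.839e-03 mm/s.
R = 1.839e-03 × 3600 = 6.62 mm/hr.

R ≈ 6.62 mm/hr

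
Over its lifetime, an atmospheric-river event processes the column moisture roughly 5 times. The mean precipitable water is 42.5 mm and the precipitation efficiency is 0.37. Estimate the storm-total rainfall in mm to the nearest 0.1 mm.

Each cycle deposits ε × PW = 0.37 × 42.5 = 15.725 mm.
Over 5 cycles: 5 × 15.725 = 78.6 mm.

rainfall ≈ 78.6 mm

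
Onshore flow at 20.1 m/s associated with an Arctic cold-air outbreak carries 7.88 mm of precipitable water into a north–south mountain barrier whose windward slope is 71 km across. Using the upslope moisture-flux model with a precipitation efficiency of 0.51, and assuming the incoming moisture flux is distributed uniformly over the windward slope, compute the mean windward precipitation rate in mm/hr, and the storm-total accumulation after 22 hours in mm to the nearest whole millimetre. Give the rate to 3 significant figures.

R ≈ 4.10 mm/hr; total ≈ 90 mm

Incoming column moisture flux per unit ridge length: F = V × PW = 20.1 × 7.88 = 158.388 mm·m/s.
Spread over the 71 km slope with efficiency ε = 0.51: R = ε·F/W = 0.51 × 158.388 / 71000 m = 1.138e-03 mm/s.
R = 1.138e-03 × 3600 = 4.10 mm/hr.
Over 22 h: total = 4.10 × 22 = 90.2 ≈ 90 mm.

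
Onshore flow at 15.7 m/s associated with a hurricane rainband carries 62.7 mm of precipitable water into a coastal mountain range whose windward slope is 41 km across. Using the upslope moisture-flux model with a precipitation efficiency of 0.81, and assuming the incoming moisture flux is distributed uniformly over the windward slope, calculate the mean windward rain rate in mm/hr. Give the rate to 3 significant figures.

Incoming column moisture flux per unit ridge length: F = V × PW = 15.7 × 62.7 = 984.39 mm·m/s.
Spread over the 41 km slope with efficiency ε = 0.81: R = ε·F/W = 0.81 × 984.39 / 41000 m = 1.945e-02 mm/s.
R = 1.945e-02 × 3600 = 70.0 mm/hr.

R ≈ 70.0 mm/hr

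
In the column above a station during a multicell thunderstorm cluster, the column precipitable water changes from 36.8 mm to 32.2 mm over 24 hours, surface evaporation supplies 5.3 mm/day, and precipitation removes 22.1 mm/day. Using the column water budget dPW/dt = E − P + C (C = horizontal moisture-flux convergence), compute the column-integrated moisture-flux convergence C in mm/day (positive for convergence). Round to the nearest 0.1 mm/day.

C ≈ 12.2 mm/day

dPW/dt = (32.2 − 36.8) mm / (24/24 day) = -4.600 mm/day.
C = dPW/dt − E + P = (-4.600) − 5.3 + 22.1 = 12.2 mm/day.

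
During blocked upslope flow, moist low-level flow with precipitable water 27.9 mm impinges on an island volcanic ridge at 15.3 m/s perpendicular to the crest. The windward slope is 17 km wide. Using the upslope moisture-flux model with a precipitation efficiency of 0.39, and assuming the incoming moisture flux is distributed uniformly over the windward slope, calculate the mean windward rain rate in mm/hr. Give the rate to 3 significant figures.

Incoming column moisture flux per unit ridge length: F = V × PW = 15.3 × 27.9 = 426.87 mm·m/s.
Spread over the 17 km slope with efficiency ε = 0.39: R = ε·F/W = 0.39 × 426.87 / 17000 m = 9.793e-03 mm/s.
R = 9.793e-03 × 3600 = 35.3 mm/hr.

R ≈ 35.3 mm/hr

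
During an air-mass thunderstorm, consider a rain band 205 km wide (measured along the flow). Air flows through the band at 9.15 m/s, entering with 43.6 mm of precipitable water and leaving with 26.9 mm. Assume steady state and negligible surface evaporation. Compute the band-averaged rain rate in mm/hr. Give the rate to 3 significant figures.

R ≈ 2.68 mm/hr

Column moisture flux per unit crosswind length is F = V × PW.
Inflow: F_in = 9.15 × 43.6 = 398.94 mm·m/s
Outflow: F_out = 9.15 × 26.9 = 246.135 mm·m/s
Steady-state rate R = (F_in − F_out)/L = (398.94 − 246.135) / 205000 m = 7.454e-04 mm/s.
R = 7.454e-04 × 3600 = 2.68 mm/hr.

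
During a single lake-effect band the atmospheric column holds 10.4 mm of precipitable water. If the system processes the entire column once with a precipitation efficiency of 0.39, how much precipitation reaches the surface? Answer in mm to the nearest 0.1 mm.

Precipitation = ε × PW = 0.39 × 10.4 = 4.1 mm.

precipitation ≈ 4.1 mm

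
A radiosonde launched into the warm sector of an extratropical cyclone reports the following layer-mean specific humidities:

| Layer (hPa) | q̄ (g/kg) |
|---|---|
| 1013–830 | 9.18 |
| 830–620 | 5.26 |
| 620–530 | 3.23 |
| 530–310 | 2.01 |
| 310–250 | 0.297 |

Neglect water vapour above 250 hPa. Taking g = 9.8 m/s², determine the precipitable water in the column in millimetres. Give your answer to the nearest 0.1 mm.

Precipitable water is the column-integrated vapour mass per unit area: PW = (1/g) Σ q̄ Δp, with q in kg/kg and Δp in Pa (1 kg/m² of water = 1 mm).
Layer 1013–830 hPa: Δp = 183 hPa = 18300 Pa, q̄ = 0.00918 kg/kg → 0.00918 × 18300 / 9.8 = 17.14 mm
Layer 830–620 hPa: Δp = 210 hPa = 21000 Pa, q̄ = 0.00526 kg/kg → 0.00526 × 21000 / 9.8 = 11.27 mm
Layer 620–530 hPa: Δp = 90 hPa = 9000 Pa, q̄ = 0.00323 kg/kg → 0.00323 × 9000 / 9.8 = 2.97 mm
Layer 530–310 hPa: Δp = 220 hPa = 22000 Pa, q̄ = 0.00201 kg/kg → 0.00201 × 22000 / 9.8 = 4.51 mm
Layer 310–250 hPa: Δp = 60 hPa = 6000 Pa, q̄ = 0.000297 kg/kg → 0.000297 × 6000 / 9.8 = 0.18 mm
PW = 17.14 + 11.27 + 2.97 + 4.51 + 0.18 = 36.07 ≈ 36.1 mm.

PW ≈ 36.1 mm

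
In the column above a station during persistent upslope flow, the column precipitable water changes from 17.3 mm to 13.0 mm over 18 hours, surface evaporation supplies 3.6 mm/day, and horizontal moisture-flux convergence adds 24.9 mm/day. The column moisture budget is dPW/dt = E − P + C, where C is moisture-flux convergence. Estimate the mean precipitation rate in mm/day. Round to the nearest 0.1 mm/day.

P ≈ 34.2 mm/day

dPW/dt = (13.0 − 17.3) mm / (18/24 day) = -5.733 mm/day.
P = E + C − dPW/dt = 3.6 + (24.9) − (-5.733) = 34.2 mm/day.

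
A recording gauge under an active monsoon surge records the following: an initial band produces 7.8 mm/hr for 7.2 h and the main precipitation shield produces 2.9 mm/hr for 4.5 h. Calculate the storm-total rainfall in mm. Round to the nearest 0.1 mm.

Total = Σ Rᵢ Δtᵢ = 7.8 × 7.2 + 2.9 × 4.5
      = 56.16 + 13.05 = 69.2 mm.

total ≈ 69.2 mm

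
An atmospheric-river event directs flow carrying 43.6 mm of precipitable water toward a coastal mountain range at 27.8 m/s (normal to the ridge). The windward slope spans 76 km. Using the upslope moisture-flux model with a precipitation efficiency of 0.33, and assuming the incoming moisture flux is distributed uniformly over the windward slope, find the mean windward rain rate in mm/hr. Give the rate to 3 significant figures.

Incoming column moisture flux per unit ridge length: F = V × PW = 27.8 × 43.6 = 1212.08 mm·m/s.
Spread over the 76 km slope with efficiency ε = 0.33: R = ε·F/W = 0.33 × 1212.08 / 76000 m = 5.263e-03 mm/s.
R = 5.263e-03 × 3600 = 18.9 mm/hr.

R ≈ 18.9 mm/hr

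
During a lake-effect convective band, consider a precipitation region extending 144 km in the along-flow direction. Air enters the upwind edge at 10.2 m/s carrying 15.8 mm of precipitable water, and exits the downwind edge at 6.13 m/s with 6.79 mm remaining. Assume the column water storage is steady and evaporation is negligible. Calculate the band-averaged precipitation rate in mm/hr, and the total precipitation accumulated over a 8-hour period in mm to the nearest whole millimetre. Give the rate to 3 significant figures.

Column moisture flux per unit crosswind length is F = V × PW.
Inflow: F_in = 10.2 × 15.8 = 161.16 mm·m/s
Outflow: F_out = 6.13 × 6.79 = 41.6227 mm·m/s
Steady-state rate R = (F_in − F_out)/L = (161.16 − 41.6227) / 144000 m = 8.301e-04 mm/s.
R = 8.301e-04 × 3600 = 2.99 mm/hr.
Over 8 h: total = 2.99 × 8 = 23.92 ≈ 24 mm.

R ≈ 2.99 mm/hr; total ≈ 24 mm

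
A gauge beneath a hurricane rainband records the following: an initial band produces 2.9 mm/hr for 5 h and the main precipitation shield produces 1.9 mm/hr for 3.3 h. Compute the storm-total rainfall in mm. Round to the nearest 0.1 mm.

Total = Σ Rᵢ Δtᵢ = 2.9 × 5 + 1.9 × 3.3
      = 14.5 + 6.27 = 20.8 mm.

total ≈ 20.8 mm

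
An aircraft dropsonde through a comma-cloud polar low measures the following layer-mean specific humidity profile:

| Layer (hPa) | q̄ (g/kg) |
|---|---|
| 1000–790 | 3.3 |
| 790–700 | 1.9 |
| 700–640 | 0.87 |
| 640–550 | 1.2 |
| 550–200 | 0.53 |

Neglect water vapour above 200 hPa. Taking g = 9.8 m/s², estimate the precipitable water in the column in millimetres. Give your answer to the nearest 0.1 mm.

PW ≈ 12.3 mm

Precipitable water is the column-integrated vapour mass per unit area: PW = (1/g) Σ q̄ Δp, with q in kg/kg and Δp in Pa (1 kg/m² of water = 1 mm).
Layer 1000–790 hPa: Δp = 210 hPa = 21000 Pa, q̄ = 0.0033 kg/kg → 0.0033 × 21000 / 9.8 = 7.07 mm
Layer 790–700 hPa: Δp = 90 hPa = 9000 Pa, q̄ = 0.0019 kg/kg → 0.0019 × 9000 / 9.8 = 1.74 mm
Layer 700–640 hPa: Δp = 60 hPa = 6000 Pa, q̄ = 0.00087 kg/kg → 0.00087 × 6000 / 9.8 = 0.53 mm
Layer 640–550 hPa: Δp = 90 hPa = 9000 Pa, q̄ = 0.0012 kg/kg → 0.0012 × 9000 / 9.8 = 1.10 mm
Layer 550–200 hPa: Δp = 350 hPa = 35000 Pa, q̄ = 0.00053 kg/kg → 0.00053 × 35000 / 9.8 = 1.89 mm
PW = 7.07 + 1.74 + 0.53 + 1.10 + 1.89 = 12.33 ≈ 12.3 mm.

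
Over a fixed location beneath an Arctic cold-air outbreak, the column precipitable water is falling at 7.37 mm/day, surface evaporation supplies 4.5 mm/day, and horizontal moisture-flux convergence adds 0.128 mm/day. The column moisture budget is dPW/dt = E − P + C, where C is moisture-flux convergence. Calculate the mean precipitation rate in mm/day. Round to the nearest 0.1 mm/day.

P ≈ 12.0 mm/day

dPW/dt = -7.37 mm/day.
P = E + C − dPW/dt = 4.5 + (0.128) − (-7.37) = 12.0 mm/day.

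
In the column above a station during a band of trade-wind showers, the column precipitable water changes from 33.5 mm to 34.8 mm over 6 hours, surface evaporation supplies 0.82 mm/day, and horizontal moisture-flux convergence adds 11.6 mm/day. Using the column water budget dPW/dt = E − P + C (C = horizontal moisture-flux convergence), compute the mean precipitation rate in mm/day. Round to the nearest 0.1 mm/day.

P ≈ 7.2 mm/day

dPW/dt = (34.8 − 33.5) mm / (6/24 day) = +5.200 mm/day.
P = E + C − dPW/dt = 0.82 + (11.6) − (+5.200) = 7.2 mm/day.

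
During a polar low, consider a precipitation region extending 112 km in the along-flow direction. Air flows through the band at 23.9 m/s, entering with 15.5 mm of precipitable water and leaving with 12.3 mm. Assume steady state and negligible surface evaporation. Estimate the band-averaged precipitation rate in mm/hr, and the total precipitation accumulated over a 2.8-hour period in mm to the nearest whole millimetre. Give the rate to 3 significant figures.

R ≈ 2.46 mm/hr; total ≈ 7 mm

Column moisture flux per unit crosswind length is F = V × PW.
Inflow: F_in = 23.9 × 15.5 = 370.45 mm·m/s
Outflow: F_out = 23.9 × 12.3 = 293.97 mm·m/s
Steady-state rate R = (F_in − F_out)/L = (370.45 − 293.97) / 112000 m = 6.829e-04 mm/s.
R = 6.829e-04 × 3600 = 2.46 mm/hr.
Over 2.8 h: total = 2.46 × 2.8 = 6.888 ≈ 7 mm.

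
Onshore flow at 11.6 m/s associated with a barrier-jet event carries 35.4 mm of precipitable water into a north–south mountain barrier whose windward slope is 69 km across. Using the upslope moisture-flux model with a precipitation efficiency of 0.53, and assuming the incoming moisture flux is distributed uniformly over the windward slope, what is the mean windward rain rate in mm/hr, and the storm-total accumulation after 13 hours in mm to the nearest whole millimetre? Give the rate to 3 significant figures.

R ≈ 11.4 mm/hr; total ≈ 148 mm

Incoming column moisture flux per unit ridge length: F = V × PW = 11.6 × 35.4 = 410.64 mm·m/s.
Spread over the 69 km slope with efficiency ε = 0.53: R = ε·F/W = 0.53 × 410.64 / 69000 m = 3.154e-03 mm/s.
R = 3.154e-03 × 3600 = 11.4 mm/hr.
Over 13 h: total = 11.4 × 13 = 148.2 ≈ 148 mm.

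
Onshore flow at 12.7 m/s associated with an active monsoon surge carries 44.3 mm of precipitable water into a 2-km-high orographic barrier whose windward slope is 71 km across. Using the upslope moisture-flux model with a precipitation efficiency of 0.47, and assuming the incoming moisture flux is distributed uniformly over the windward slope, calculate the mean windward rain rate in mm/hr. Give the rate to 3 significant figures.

Incoming column moisture flux per unit ridge length: F = V × PW = 12.7 × 44.3 = 562.61 mm·m/s.
Spread over the 71 km slope with efficiency ε = 0.47: R = ε·F/W = 0.47 × 562.61 / 71000 m = 3.724e-03 mm/s.
R = 3.724e-03 × 3600 = 13.4 mm/hr.

R ≈ 13.4 mm/hr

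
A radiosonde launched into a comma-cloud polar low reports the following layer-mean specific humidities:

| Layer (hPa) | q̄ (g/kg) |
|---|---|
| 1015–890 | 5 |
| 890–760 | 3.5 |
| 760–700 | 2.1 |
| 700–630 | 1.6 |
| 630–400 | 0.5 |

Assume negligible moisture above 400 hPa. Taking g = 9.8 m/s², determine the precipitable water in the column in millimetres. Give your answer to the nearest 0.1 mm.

Precipitable water is the column-integrated vapour mass per unit area: PW = (1/g) Σ q̄ Δp, with q in kg/kg and Δp in Pa (1 kg/m² of water = 1 mm).
Layer 1015–890 hPa: Δp = 125 hPa = 12500 Pa, q̄ = 0.005 kg/kg → 0.005 × 12500 / 9.8 = 6.38 mm
Layer 890–760 hPa: Δp = 130 hPa = 13000 Pa, q̄ = 0.0035 kg/kg → 0.0035 × 13000 / 9.8 = 4.64 mm
Layer 760–700 hPa: Δp = 60 hPa = 6000 Pa, q̄ = 0.0021 kg/kg → 0.0021 × 6000 / 9.8 = 1.29 mm
Layer 700–630 hPa: Δp = 70 hPa = 7000 Pa, q̄ = 0.0016 kg/kg → 0.0016 × 7000 / 9.8 = 1.14 mm
Layer 630–400 hPa: Δp = 230 hPa = 23000 Pa, q̄ = 0.0005 kg/kg → 0.0005 × 23000 / 9.8 = 1.17 mm
PW = 6.38 + 4.64 + 1.29 + 1.14 + 1.17 = 14.62 ≈ 14.6 mm.

PW ≈ 14.6 mm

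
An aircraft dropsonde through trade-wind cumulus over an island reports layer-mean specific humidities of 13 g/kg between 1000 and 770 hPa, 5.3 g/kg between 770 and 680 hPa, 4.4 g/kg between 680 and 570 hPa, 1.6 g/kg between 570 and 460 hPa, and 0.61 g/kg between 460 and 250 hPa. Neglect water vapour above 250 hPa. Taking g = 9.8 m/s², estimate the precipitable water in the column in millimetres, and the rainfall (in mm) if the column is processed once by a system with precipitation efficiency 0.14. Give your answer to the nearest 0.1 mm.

Precipitable water is the column-integrated vapour mass per unit area: PW = (1/g) Σ q̄ Δp, with q in kg/kg and Δp in Pa (1 kg/m² of water = 1 mm).
Layer 1000–770 hPa: Δp = 230 hPa = 23000 Pa, q̄ = 0.013 kg/kg → 0.013 × 23000 / 9.8 = 30.51 mm
Layer 770–680 hPa: Δp = 90 hPa = 9000 Pa, q̄ = 0.0053 kg/kg → 0.0053 × 9000 / 9.8 = 4.87 mm
Layer 680–570 hPa: Δp = 110 hPa = 11000 Pa, q̄ = 0.0044 kg/kg → 0.0044 × 11000 / 9.8 = 4.94 mm
Layer 570–460 hPa: Δp = 110 hPa = 11000 Pa, q̄ = 0.0016 kg/kg → 0.0016 × 11000 / 9.8 = 1.80 mm
Layer 460–250 hPa: Δp = 210 hPa = 21000 Pa, q̄ = 0.00061 kg/kg → 0.00061 × 21000 / 9.8 = 1.31 mm
PW = 30.51 + 4.87 + 4.94 + 1.80 + 1.31 = 43.43 ≈ 43.4 mm.
Rainfall = ε × PW = 0.14 × 43.4 = 6.1 mm.

PW ≈ 43.4 mm; rainfall ≈ 6.1 mm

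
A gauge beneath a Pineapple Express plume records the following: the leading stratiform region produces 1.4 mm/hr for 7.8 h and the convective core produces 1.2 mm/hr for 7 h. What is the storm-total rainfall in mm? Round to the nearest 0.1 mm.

total ≈ 19.3 mm

Total = Σ Rᵢ Δtᵢ = 1.4 × 7.8 + 1.2 × 7
      = 10.92 + 8.4 = 19.3 mm.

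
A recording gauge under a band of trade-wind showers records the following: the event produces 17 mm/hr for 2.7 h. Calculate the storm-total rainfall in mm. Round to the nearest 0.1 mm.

total ≈ 45.9 mm

Total = Σ Rᵢ Δtᵢ = 17 × 2.7
      = 45.9 = 45.9 mm.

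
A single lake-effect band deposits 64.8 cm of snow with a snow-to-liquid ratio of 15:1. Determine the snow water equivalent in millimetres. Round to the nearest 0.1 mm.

SWE = snow depth / ratio = 64.8 cm / 15 = 4.320 cm = 43.2 mm.

SWE ≈ 43.2 mm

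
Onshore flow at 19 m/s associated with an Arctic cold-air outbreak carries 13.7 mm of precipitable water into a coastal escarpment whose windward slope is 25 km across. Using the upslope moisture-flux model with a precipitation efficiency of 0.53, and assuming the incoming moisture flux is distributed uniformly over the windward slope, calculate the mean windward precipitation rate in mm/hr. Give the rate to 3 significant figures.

R ≈ 19.9 mm/hr

Incoming column moisture flux per unit ridge length: F = V × PW = 19 × 13.7 = 260.3 mm·m/s.
Spread over the 25 km slope with efficiency ε = 0.53: R = ε·F/W = 0.53 × 260.3 / 25000 m = 5.518e-03 mm/s.
R = 5.518e-03 × 3600 = 19.9 mm/hr.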